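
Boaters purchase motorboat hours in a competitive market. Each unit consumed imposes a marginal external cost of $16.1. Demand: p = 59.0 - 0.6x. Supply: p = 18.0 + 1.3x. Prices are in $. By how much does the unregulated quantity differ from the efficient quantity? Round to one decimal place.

8.5 units

Market equilibrium (private): 18.0 + 1.3x = 59.0 - 0.6x → x_m = 21.5789.
Social marginal benefit = demand − MEC = 42.9 - 0.6x.
Set SMB = MC: 42.9 - 0.6x = 18.0 + 1.3x → x* = 13.1053.
Gap = |21.5789 − 13.1053| = 8.4736.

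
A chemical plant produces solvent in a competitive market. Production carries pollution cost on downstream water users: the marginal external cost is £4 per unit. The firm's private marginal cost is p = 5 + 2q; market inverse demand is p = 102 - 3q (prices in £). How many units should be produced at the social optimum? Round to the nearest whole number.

Social marginal cost = private MC + MEC = 9 + 2q.
Set SMC = demand: 9 + 2q = 102 - 3q → q* = 18.6000.

q* = 19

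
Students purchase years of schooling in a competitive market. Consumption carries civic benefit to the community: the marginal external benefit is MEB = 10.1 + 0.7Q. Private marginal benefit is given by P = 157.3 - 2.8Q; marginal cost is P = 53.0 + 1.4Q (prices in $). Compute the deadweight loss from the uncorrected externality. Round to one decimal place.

Market equilibrium (private): 53.0 + 1.4Q = 157.3 - 2.8Q → Q_m = 24.8333.
Social marginal benefit = demand + MEB = 167.4 - 2.1Q.
Set SMB = MC: 167.4 - 2.1Q = 53.0 + 1.4Q → Q* = 32.6857.
The loss is the area between SMB and MC from Q* to Q_m; with linear curves that's a triangle of height MEB(Q_m).
DWL = ½ × 7.8524 × 27.4833 = 107.9049.

DWL = $107.9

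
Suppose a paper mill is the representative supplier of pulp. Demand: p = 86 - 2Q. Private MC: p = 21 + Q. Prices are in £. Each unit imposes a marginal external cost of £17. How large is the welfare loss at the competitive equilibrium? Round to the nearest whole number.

Market equilibrium (private): 21 + Q = 86 - 2Q → Q_m = 21.6667.
Social marginal cost = private MC + MEC = 38 + Q.
Set SMC = demand: 38 + Q = 86 - 2Q → Q* = 16.0000.
Between Q* and Q_m the wedge SMC − demand runs linearly from 0 to MEC(Q_m), so the loss is a triangle.
DWL = ½ × 5.6667 × 17.0000 = 48.1670.

DWL = £48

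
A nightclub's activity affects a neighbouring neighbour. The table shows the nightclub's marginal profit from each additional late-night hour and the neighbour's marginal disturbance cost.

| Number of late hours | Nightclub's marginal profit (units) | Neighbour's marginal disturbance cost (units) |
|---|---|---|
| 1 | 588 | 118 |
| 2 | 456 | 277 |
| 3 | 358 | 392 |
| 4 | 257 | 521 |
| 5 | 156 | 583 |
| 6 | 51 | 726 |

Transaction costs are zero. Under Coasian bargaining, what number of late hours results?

2

Bargaining reaches the level where marginal profit last exceeds marginal disturbance cost.
That holds through level 2 (456 ≥ 277) but not at 3 (358 < 392).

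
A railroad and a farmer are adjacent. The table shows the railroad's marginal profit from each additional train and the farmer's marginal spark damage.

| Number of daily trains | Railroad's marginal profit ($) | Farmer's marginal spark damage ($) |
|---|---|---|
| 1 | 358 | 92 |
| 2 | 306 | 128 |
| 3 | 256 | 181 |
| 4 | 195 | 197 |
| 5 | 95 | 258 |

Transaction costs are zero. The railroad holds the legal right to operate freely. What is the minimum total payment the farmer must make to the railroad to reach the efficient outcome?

Left alone the railroad would choose level 5 (marginal profit stays positive).
Efficient level: k* = 3 (marginal profit ≥ marginal spark damage through 3).
The farmer must at least cover the railroad's forgone profit from cutting 5→3: 195 + 95 = 290.

$290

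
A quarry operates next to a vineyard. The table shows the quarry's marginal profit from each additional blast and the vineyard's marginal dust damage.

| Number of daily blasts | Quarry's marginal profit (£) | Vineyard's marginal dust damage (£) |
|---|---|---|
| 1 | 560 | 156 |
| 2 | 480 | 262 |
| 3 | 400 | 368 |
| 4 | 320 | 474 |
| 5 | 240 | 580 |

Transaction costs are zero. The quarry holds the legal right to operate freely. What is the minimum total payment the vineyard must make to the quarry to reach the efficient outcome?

Left alone the quarry would choose level 5 (marginal profit stays positive).
Efficient level: k* = 3 (marginal profit ≥ marginal dust damage through 3).
The vineyard must at least cover the quarry's forgone profit from cutting 5→3: 320 + 240 = 560.

£560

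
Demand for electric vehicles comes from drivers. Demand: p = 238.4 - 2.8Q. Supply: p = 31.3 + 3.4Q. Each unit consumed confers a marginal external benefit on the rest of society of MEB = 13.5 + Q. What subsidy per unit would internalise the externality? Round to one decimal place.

subsidy = 55.9 per unit

Social marginal benefit = demand + MEB = 251.9 - 1.8Q.
Set SMB = MC: 251.9 - 1.8Q = 31.3 + 3.4Q → Q* = 42.4231.
The Pigouvian subsidy equals MEB at Q*: 13.5 + 1.0×42.4231 = 55.9231.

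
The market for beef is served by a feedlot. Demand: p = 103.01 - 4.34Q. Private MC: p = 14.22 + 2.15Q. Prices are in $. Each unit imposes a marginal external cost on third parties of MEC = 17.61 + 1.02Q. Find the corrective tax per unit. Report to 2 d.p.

tax = $27.28 per unit

Social marginal cost = private MC + MEC = 31.83 + 3.17Q.
Set SMC = demand: 31.83 + 3.17Q = 103.01 - 4.34Q → Q* = 9.4780.
The Pigouvian tax equals MEC at Q*: 17.61 + 1.02×9.4780 = 27.2776.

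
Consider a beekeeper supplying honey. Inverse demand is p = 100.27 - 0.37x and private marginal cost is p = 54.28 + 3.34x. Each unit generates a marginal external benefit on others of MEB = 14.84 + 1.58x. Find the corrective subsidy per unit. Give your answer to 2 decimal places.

Social marginal cost = private MC − MEB = 39.44 + 1.76x.
Set SMC = demand: 39.44 + 1.76x = 100.27 - 0.37x → x* = 28.5587.
The Pigouvian subsidy equals MEB at x*: 14.84 + 1.58×28.5587 = 59.9627.

subsidy = 59.96 per unit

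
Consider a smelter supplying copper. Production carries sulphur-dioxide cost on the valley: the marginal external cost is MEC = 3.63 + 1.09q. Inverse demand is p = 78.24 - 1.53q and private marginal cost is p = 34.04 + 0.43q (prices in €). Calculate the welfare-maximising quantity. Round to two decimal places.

q* = 13.30

Social marginal cost = private MC + MEC = 37.67 + 1.52q.
Set SMC = demand: 37.67 + 1.52q = 78.24 - 1.53q → q* = 13.3016.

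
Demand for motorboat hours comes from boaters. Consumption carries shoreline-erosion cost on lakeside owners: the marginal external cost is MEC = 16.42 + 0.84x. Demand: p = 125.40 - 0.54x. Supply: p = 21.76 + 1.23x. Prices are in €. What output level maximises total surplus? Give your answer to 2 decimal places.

Social marginal benefit = demand − MEC = 108.98 - 1.38x.
Set SMB = MC: 108.98 - 1.38x = 21.76 + 1.23x → x* = 33.4176.

x* = 33.42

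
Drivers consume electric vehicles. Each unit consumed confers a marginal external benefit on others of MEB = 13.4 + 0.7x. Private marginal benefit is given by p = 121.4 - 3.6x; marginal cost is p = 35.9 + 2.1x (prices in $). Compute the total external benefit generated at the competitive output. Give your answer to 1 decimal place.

$279.8

Market equilibrium (private): 35.9 + 2.1x = 121.4 - 3.6x → x_m = 15.0000.
Total external benefit = ∫₀^{x_m} (13.4 + 0.7x) dx = 13.4×15.0000 + ½×0.7×15.0000² = 279.7500.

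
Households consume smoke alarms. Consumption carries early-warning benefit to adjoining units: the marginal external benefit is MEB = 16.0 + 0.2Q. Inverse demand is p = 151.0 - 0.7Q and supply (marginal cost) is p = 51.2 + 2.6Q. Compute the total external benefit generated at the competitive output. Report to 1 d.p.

Market equilibrium (private): 51.2 + 2.6Q = 151.0 - 0.7Q → Q_m = 30.2424.
Total external benefit = ∫₀^{Q_m} (16.0 + 0.2Q) dQ = 16.0×30.2424 + ½×0.2×30.2424² = 575.3387.

575.3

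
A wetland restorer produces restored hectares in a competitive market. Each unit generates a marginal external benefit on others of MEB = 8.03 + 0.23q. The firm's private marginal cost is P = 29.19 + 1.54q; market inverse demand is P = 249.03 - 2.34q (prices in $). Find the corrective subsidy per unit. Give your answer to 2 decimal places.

subsidy = $22.39 per unit

Social marginal cost = private MC − MEB = 21.16 + 1.31q.
Set SMC = demand: 21.16 + 1.31q = 249.03 - 2.34q → q* = 62.4301.
The Pigouvian subsidy equals MEB at q*: 8.03 + 0.23×62.4301 = 22.3889.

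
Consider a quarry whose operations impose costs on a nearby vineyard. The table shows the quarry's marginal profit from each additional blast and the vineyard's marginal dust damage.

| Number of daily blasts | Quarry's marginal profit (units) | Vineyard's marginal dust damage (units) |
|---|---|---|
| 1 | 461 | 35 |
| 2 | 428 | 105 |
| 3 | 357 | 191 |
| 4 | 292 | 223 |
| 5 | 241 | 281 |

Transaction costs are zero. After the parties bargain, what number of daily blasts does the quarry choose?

Bargaining reaches the level where marginal profit last exceeds marginal dust damage.
That holds through level 4 (292 ≥ 223) but not at 5 (241 < 281).

4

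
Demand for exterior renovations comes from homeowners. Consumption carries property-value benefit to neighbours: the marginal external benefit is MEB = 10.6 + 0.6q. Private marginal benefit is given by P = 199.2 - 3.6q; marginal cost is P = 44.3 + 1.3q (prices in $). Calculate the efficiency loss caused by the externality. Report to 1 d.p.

DWL = $101.7

Market equilibrium (private): 44.3 + 1.3q = 199.2 - 3.6q → q_m = 31.6122.
Social marginal benefit = demand + MEB = 209.8 - 3.0q.
Set SMB = MC: 209.8 - 3.0q = 44.3 + 1.3q → q* = 38.4884.
Between q* and q_m the wedge SMB − MC runs linearly from 0 to MEB(q_m), so the loss is a triangle.
DWL = ½ × 6.8762 × 29.5673 = 101.6553.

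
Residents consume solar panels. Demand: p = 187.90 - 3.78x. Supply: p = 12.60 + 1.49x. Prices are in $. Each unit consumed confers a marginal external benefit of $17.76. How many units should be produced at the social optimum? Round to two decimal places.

x* = 36.63

Social marginal benefit = demand + MEB = 205.66 - 3.78x.
Set SMB = MC: 205.66 - 3.78x = 12.60 + 1.49x → x* = 36.6338.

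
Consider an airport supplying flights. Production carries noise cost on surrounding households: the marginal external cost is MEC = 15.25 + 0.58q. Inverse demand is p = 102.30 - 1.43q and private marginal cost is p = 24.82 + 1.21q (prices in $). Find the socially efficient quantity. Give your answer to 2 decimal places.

Social marginal cost = private MC + MEC = 40.07 + 1.79q.
Set SMC = demand: 40.07 + 1.79q = 102.30 - 1.43q → q* = 19.3261.

q* = 19.33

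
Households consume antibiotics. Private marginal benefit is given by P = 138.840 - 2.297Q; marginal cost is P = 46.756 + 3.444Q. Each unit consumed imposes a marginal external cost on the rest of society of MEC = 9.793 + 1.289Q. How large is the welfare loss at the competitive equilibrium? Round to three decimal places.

DWL = 66.025

Market equilibrium (private): 46.756 + 3.444Q = 138.840 - 2.297Q → Q_m = 16.0397.
Social marginal benefit = demand − MEC = 129.047 - 3.586Q.
Set SMB = MC: 129.047 - 3.586Q = 46.756 + 3.444Q → Q* = 11.7057.
The loss is the area between SMB and MC from Q* to Q_m; with linear curves that's a triangle of height MEC(Q_m).
DWL = ½ × 4.3340 × 30.4682 = 66.0246.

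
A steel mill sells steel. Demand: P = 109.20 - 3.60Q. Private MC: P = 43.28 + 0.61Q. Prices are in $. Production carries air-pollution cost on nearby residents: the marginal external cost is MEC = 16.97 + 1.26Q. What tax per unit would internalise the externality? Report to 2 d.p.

tax = $28.25 per unit

Social marginal cost = private MC + MEC = 60.25 + 1.87Q.
Set SMC = demand: 60.25 + 1.87Q = 109.20 - 3.60Q → Q* = 8.9488.
The Pigouvian tax equals MEC at Q*: 16.97 + 1.26×8.9488 = 28.2455.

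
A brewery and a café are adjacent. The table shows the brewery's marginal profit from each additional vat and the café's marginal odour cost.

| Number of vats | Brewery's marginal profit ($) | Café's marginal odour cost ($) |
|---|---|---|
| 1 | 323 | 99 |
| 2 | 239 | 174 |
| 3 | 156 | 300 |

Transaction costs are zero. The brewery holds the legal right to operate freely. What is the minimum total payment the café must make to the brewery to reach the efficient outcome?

$156

Left alone the brewery would choose level 3 (marginal profit stays positive).
Efficient level: k* = 2 (marginal profit ≥ marginal odour cost through 2).
The café must at least cover the brewery's forgone profit from cutting 3→2: 156 = 156.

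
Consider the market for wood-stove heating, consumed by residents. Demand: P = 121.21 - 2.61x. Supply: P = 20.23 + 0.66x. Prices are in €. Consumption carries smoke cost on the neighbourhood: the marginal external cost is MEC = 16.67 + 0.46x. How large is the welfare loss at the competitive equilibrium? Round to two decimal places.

DWL = €127.78

Market equilibrium (private): 20.23 + 0.66x = 121.21 - 2.61x → x_m = 30.8807.
Social marginal benefit = demand − MEC = 104.54 - 3.07x.
Set SMB = MC: 104.54 - 3.07x = 20.23 + 0.66x → x* = 22.6032.
Height of the DWL triangle at x_m is MC(x_m) − SMB(x_m) = MEC(x_m) = 30.8751.
DWL = ½ × 8.2775 × 30.8751 = 127.7843.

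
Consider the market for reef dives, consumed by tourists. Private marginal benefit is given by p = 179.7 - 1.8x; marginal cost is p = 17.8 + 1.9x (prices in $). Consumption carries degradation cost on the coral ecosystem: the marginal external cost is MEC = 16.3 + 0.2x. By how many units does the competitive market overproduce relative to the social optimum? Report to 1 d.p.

6.4 units

Market equilibrium (private): 17.8 + 1.9x = 179.7 - 1.8x → x_m = 43.7568.
Social marginal benefit = demand − MEC = 163.4 - 2.0x.
Set SMB = MC: 163.4 - 2.0x = 17.8 + 1.9x → x* = 37.3333.
Gap = |43.7568 − 37.3333| = 6.4235.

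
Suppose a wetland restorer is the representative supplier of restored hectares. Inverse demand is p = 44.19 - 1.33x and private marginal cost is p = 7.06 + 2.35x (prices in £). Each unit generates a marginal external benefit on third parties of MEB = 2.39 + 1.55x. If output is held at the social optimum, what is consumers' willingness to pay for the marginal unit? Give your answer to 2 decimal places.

P = £19.51

Social marginal cost = private MC − MEB = 4.67 + 0.80x.
Set SMC = demand: 4.67 + 0.80x = 44.19 - 1.33x → x* = 18.5540.
Consumer price on the demand curve at x*: 44.19 − 1.33×18.5540 = 19.5132.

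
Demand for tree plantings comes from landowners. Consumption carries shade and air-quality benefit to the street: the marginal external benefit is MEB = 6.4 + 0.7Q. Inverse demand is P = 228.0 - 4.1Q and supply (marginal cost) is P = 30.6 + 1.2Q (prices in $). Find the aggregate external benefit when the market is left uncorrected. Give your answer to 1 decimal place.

$723.9

Market equilibrium (private): 30.6 + 1.2Q = 228.0 - 4.1Q → Q_m = 37.2453.
Total external benefit = ∫₀^{Q_m} (6.4 + 0.7Q) dQ = 6.4×37.2453 + ½×0.7×37.2453² = 723.8943.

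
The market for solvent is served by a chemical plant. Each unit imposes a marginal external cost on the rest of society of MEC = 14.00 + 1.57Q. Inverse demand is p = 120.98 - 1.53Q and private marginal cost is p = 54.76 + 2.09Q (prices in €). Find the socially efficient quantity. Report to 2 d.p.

Q* = 10.06

Social marginal cost = private MC + MEC = 68.76 + 3.66Q.
Set SMC = demand: 68.76 + 3.66Q = 120.98 - 1.53Q → Q* = 10.0617.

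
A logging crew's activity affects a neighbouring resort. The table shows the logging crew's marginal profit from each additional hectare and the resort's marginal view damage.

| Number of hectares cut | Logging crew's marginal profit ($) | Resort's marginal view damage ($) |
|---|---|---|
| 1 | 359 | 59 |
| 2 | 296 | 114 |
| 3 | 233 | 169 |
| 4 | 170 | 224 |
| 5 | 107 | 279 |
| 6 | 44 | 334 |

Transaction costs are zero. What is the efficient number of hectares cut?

Bargaining reaches the level where marginal profit last exceeds marginal view damage.
That holds through level 3 (233 ≥ 169) but not at 4 (170 < 224).

3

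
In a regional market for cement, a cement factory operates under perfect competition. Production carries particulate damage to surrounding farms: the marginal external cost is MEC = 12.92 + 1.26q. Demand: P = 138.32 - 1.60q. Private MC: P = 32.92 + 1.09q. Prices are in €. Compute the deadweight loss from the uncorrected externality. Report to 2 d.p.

DWL = €491.14

Market equilibrium (private): 32.92 + 1.09q = 138.32 - 1.60q → q_m = 39.1822.
Social marginal cost = private MC + MEC = 45.84 + 2.35q.
Set SMC = demand: 45.84 + 2.35q = 138.32 - 1.60q → q* = 23.4127.
The welfare-loss triangle has base |q_m − q*| and height MEC(q_m) (the vertical gap between SMC and demand is zero at q* and MEC at q_m).
DWL = ½ × 15.7695 × 62.2895 = 491.1371.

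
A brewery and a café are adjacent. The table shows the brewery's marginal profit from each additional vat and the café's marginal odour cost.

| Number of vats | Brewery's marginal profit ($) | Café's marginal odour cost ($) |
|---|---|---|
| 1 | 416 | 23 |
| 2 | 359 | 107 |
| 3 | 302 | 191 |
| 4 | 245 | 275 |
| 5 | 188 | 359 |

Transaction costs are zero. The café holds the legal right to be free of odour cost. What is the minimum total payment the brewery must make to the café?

Efficient level: marginal profit ≥ marginal odour cost through level 3, so k* = 3.
With the café holding the right, the brewery must at least compensate total damage at k*: 23 + 107 + 191 = 321.

$321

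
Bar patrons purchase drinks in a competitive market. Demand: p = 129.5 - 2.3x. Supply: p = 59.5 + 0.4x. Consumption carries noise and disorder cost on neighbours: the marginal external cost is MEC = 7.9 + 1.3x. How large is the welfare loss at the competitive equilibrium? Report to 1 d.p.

Market equilibrium (private): 59.5 + 0.4x = 129.5 - 2.3x → x_m = 25.9259.
Social marginal benefit = demand − MEC = 121.6 - 3.6x.
Set SMB = MC: 121.6 - 3.6x = 59.5 + 0.4x → x* = 15.5250.
Height of the DWL triangle at x_m is MC(x_m) − SMB(x_m) = MEC(x_m) = 41.6037.
DWL = ½ × 10.4009 × 41.6037 = 216.3580.

DWL = 216.4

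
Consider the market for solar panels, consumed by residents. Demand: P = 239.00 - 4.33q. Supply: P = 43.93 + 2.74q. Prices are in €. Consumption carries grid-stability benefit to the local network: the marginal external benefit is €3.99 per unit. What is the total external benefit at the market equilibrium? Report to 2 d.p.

Market equilibrium (private): 43.93 + 2.74q = 239.00 - 4.33q → q_m = 27.5912.
Total external benefit = MEB × q_m = 3.99 × 27.5912 = 110.0889.

€110.09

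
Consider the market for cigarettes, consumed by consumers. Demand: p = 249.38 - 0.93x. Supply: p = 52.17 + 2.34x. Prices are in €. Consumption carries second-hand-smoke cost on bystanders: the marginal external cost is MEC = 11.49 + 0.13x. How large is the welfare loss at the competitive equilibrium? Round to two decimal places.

DWL = €54.95

Market equilibrium (private): 52.17 + 2.34x = 249.38 - 0.93x → x_m = 60.3089.
Social marginal benefit = demand − MEC = 237.89 - 1.06x.
Set SMB = MC: 237.89 - 1.06x = 52.17 + 2.34x → x* = 54.6235.
The loss is the area between SMB and MC from x* to x_m; with linear curves that's a triangle of height MEC(x_m).
DWL = ½ × 5.6854 × 19.3302 = 54.9500.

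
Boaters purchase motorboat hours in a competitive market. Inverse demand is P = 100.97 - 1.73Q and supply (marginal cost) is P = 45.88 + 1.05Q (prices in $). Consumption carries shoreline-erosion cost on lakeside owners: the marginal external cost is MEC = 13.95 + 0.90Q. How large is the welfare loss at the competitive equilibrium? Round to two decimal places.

Market equilibrium (private): 45.88 + 1.05Q = 100.97 - 1.73Q → Q_m = 19.8165.
Social marginal benefit = demand − MEC = 87.02 - 2.63Q.
Set SMB = MC: 87.02 - 2.63Q = 45.88 + 1.05Q → Q* = 11.1793.
Between Q* and Q_m the wedge MC − SMB runs linearly from 0 to MEC(Q_m), so the loss is a triangle.
DWL = ½ × 8.6372 × 31.7849 = 137.2663.

DWL = $137.27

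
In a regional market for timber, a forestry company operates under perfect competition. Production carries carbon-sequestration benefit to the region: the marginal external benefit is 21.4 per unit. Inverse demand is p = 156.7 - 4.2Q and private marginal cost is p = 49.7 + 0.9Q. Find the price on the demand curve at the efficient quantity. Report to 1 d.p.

P = 51.0

Social marginal cost = private MC − MEB = 28.3 + 0.9Q.
Set SMC = demand: 28.3 + 0.9Q = 156.7 - 4.2Q → Q* = 25.1765.
Consumer price on the demand curve at Q*: 156.7 − 4.2×25.1765 = 50.9587.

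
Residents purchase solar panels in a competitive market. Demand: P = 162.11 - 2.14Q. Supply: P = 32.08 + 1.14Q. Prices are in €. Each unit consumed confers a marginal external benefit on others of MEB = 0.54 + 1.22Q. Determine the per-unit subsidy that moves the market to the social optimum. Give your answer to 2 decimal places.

Social marginal benefit = demand + MEB = 162.65 - 0.92Q.
Set SMB = MC: 162.65 - 0.92Q = 32.08 + 1.14Q → Q* = 63.3835.
The Pigouvian subsidy equals MEB at Q*: 0.54 + 1.22×63.3835 = 77.8679.

subsidy = €77.87 per unit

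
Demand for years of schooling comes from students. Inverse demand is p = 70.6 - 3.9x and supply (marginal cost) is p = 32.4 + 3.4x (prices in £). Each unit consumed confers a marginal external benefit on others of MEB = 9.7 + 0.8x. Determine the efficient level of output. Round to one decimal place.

x* = 7.4

Social marginal benefit = demand + MEB = 80.3 - 3.1x.
Set SMB = MC: 80.3 - 3.1x = 32.4 + 3.4x → x* = 7.3692.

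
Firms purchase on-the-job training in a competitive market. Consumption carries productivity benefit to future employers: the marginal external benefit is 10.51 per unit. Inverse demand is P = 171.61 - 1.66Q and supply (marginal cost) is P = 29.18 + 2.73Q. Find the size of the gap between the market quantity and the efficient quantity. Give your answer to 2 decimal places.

2.39 units

Market equilibrium (private): 29.18 + 2.73Q = 171.61 - 1.66Q → Q_m = 32.4442.
Social marginal benefit = demand + MEB = 182.12 - 1.66Q.
Set SMB = MC: 182.12 - 1.66Q = 29.18 + 2.73Q → Q* = 34.8383.
Gap = |32.4442 − 34.8383| = 2.3941.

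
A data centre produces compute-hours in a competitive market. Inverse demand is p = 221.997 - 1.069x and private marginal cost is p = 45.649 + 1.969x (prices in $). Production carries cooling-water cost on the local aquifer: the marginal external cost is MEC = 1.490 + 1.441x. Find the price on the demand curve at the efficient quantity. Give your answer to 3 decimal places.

P = $180.264

Social marginal cost = private MC + MEC = 47.139 + 3.410x.
Set SMC = demand: 47.139 + 3.410x = 221.997 - 1.069x → x* = 39.0395.
Consumer price on the demand curve at x*: 221.997 − 1.069×39.0395 = 180.2638.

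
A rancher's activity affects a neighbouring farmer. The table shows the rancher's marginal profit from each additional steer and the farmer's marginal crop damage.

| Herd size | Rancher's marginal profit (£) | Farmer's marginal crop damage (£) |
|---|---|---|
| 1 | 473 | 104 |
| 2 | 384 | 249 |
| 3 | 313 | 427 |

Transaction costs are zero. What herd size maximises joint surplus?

2

Bargaining reaches the level where marginal profit last exceeds marginal crop damage.
That holds through level 2 (384 ≥ 249) but not at 3 (313 < 427).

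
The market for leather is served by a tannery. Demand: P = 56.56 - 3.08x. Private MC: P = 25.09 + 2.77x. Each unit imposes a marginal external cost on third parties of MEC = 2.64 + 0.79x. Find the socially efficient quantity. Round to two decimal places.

Social marginal cost = private MC + MEC = 27.73 + 3.56x.
Set SMC = demand: 27.73 + 3.56x = 56.56 - 3.08x → x* = 4.3419.

x* = 4.34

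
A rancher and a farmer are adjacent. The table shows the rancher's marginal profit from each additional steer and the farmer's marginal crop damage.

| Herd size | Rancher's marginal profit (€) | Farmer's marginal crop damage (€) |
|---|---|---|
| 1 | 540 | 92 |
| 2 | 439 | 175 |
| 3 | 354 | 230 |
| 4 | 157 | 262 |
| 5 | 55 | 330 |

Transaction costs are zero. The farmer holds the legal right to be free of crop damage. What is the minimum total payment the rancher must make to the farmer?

Efficient level: marginal profit ≥ marginal crop damage through level 3, so k* = 3.
With the farmer holding the right, the rancher must at least compensate total damage at k*: 92 + 175 + 230 = 497.

€497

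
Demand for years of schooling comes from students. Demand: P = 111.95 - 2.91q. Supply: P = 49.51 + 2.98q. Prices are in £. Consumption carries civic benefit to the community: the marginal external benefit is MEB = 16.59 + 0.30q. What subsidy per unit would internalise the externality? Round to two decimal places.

Social marginal benefit = demand + MEB = 128.54 - 2.61q.
Set SMB = MC: 128.54 - 2.61q = 49.51 + 2.98q → q* = 14.1377.
The Pigouvian subsidy equals MEB at q*: 16.59 + 0.30×14.1377 = 20.8313.

subsidy = £20.83 per unit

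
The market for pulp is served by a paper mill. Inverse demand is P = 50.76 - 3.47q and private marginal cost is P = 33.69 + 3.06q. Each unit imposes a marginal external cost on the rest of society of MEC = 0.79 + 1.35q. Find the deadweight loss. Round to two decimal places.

Market equilibrium (private): 33.69 + 3.06q = 50.76 - 3.47q → q_m = 2.6141.
Social marginal cost = private MC + MEC = 34.48 + 4.41q.
Set SMC = demand: 34.48 + 4.41q = 50.76 - 3.47q → q* = 2.0660.
Height of the DWL triangle at q_m is SMC(q_m) − demand(q_m) = MEC(q_m) = 4.3190.
DWL = ½ × 0.5481 × 4.3190 = 1.1836.

DWL = 1.18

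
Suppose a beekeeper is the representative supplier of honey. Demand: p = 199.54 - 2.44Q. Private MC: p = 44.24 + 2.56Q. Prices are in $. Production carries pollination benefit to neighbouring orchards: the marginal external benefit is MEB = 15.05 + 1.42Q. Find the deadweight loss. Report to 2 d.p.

Market equilibrium (private): 44.24 + 2.56Q = 199.54 - 2.44Q → Q_m = 31.0600.
Social marginal cost = private MC − MEB = 29.19 + 1.14Q.
Set SMC = demand: 29.19 + 1.14Q = 199.54 - 2.44Q → Q* = 47.5838.
Height of the DWL triangle at Q_m is demand(Q_m) − SMC(Q_m) = MEB(Q_m) = 59.1552.
DWL = ½ × 16.5238 × 59.1552 = 488.7343.

DWL = $488.73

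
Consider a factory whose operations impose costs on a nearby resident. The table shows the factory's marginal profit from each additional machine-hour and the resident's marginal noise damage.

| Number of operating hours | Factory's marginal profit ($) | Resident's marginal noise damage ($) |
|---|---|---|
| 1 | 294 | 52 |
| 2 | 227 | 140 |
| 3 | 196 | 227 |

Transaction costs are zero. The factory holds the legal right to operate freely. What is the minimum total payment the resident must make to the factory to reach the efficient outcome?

Left alone the factory would choose level 3 (marginal profit stays positive).
Efficient level: k* = 2 (marginal profit ≥ marginal noise damage through 2).
The resident must at least cover the factory's forgone profit from cutting 3→2: 196 = 196.

$196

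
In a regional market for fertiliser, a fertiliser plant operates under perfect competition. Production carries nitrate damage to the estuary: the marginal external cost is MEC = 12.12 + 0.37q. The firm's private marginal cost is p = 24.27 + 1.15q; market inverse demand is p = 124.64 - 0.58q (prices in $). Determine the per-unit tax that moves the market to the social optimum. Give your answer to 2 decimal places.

Social marginal cost = private MC + MEC = 36.39 + 1.52q.
Set SMC = demand: 36.39 + 1.52q = 124.64 - 0.58q → q* = 42.0238.
The Pigouvian tax equals MEC at q*: 12.12 + 0.37×42.0238 = 27.6688.

tax = $27.67 per unit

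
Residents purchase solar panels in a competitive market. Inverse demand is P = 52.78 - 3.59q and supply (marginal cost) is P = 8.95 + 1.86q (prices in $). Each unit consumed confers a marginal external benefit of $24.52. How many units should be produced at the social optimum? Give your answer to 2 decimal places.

q* = 12.54

Social marginal benefit = demand + MEB = 77.30 - 3.59q.
Set SMB = MC: 77.30 - 3.59q = 8.95 + 1.86q → q* = 12.5413.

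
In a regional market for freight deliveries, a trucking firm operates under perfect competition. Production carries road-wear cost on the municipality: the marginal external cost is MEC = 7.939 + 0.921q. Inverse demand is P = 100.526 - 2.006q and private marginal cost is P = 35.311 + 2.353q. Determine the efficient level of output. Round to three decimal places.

q* = 10.848

Social marginal cost = private MC + MEC = 43.250 + 3.274q.
Set SMC = demand: 43.250 + 3.274q = 100.526 - 2.006q → q* = 10.8477.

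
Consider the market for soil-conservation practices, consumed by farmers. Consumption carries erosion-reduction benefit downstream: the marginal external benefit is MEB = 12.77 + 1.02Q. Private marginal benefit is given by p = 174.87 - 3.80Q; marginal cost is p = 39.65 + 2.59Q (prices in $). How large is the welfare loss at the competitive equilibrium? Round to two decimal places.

DWL = $109.89

Market equilibrium (private): 39.65 + 2.59Q = 174.87 - 3.80Q → Q_m = 21.1612.
Social marginal benefit = demand + MEB = 187.64 - 2.78Q.
Set SMB = MC: 187.64 - 2.78Q = 39.65 + 2.59Q → Q* = 27.5587.
The welfare-loss triangle has base |Q_m − Q*| and height MEB(Q_m) (the vertical gap between SMB and MC is zero at Q* and MEB at Q_m).
DWL = ½ × 6.3975 × 34.3544 = 109.8911.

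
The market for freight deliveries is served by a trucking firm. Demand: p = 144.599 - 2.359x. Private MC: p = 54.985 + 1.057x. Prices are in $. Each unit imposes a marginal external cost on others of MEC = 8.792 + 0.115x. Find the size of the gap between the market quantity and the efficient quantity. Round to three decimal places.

Market equilibrium (private): 54.985 + 1.057x = 144.599 - 2.359x → x_m = 26.2336.
Social marginal cost = private MC + MEC = 63.777 + 1.172x.
Set SMC = demand: 63.777 + 1.172x = 144.599 - 2.359x → x* = 22.8893.
Gap = |26.2336 − 22.8893| = 3.3443.

3.344 units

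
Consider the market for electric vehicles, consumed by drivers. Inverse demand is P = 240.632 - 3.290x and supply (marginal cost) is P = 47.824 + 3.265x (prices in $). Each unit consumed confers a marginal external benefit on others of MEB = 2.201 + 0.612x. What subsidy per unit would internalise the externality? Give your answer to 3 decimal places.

Social marginal benefit = demand + MEB = 242.833 - 2.678x.
Set SMB = MC: 242.833 - 2.678x = 47.824 + 3.265x → x* = 32.8132.
The Pigouvian subsidy equals MEB at x*: 2.201 + 0.612×32.8132 = 22.2827.

subsidy = $22.283 per unit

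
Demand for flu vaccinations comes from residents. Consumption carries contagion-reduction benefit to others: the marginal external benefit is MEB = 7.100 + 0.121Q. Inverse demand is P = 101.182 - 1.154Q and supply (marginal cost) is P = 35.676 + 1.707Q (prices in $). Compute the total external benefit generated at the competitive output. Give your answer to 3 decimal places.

$194.279

Market equilibrium (private): 35.676 + 1.707Q = 101.182 - 1.154Q → Q_m = 22.8962.
Total external benefit = ∫₀^{Q_m} (7.100 + 0.121Q) dQ = 7.100×22.8962 + ½×0.121×22.8962² = 194.2793.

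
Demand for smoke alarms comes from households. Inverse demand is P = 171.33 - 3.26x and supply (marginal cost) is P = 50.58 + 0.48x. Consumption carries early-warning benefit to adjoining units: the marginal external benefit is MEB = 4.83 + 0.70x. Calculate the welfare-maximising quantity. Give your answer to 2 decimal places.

Social marginal benefit = demand + MEB = 176.16 - 2.56x.
Set SMB = MC: 176.16 - 2.56x = 50.58 + 0.48x → x* = 41.3092.

x* = 41.31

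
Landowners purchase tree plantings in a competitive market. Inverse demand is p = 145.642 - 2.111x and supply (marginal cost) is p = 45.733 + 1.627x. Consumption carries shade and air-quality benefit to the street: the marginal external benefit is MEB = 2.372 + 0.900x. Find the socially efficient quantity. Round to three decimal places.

Social marginal benefit = demand + MEB = 148.014 - 1.211x.
Set SMB = MC: 148.014 - 1.211x = 45.733 + 1.627x → x* = 36.0398.

x* = 36.040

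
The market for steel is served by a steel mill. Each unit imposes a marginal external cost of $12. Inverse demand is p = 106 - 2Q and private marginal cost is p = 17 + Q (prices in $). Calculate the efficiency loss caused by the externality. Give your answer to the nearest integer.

DWL = $24

Market equilibrium (private): 17 + Q = 106 - 2Q → Q_m = 29.6667.
Social marginal cost = private MC + MEC = 29 + Q.
Set SMC = demand: 29 + Q = 106 - 2Q → Q* = 25.6667.
The welfare-loss triangle has base |Q_m − Q*| and height MEC(Q_m) (the vertical gap between SMC and demand is zero at Q* and MEC at Q_m).
DWL = ½ × 4.0000 × 12.0000 = 24.0000.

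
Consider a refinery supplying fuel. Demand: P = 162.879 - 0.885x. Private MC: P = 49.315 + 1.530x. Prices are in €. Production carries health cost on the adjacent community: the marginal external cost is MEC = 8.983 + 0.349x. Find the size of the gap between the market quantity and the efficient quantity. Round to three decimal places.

9.188 units

Market equilibrium (private): 49.315 + 1.530x = 162.879 - 0.885x → x_m = 47.0244.
Social marginal cost = private MC + MEC = 58.298 + 1.879x.
Set SMC = demand: 58.298 + 1.879x = 162.879 - 0.885x → x* = 37.8368.
Gap = |47.0244 − 37.8368| = 9.1876.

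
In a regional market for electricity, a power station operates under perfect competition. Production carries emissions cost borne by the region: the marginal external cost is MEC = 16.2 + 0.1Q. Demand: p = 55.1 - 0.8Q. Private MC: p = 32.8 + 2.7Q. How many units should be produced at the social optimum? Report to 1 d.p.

Social marginal cost = private MC + MEC = 49.0 + 2.8Q.
Set SMC = demand: 49.0 + 2.8Q = 55.1 - 0.8Q → Q* = 1.6944.

Q* = 1.7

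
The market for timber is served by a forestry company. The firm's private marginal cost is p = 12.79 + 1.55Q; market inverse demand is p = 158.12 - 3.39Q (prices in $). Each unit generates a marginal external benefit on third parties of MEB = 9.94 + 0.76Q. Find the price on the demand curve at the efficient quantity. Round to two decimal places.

P = $32.20

Social marginal cost = private MC − MEB = 2.85 + 0.79Q.
Set SMC = demand: 2.85 + 0.79Q = 158.12 - 3.39Q → Q* = 37.1459.
Consumer price on the demand curve at Q*: 158.12 − 3.39×37.1459 = 32.1954.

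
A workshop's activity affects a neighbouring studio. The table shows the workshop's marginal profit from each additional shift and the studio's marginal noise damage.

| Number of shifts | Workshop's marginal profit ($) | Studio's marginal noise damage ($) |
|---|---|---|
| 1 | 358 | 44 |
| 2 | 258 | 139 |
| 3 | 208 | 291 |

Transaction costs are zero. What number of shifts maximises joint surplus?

2

Bargaining reaches the level where marginal profit last exceeds marginal noise damage.
That holds through level 2 (258 ≥ 139) but not at 3 (208 < 291).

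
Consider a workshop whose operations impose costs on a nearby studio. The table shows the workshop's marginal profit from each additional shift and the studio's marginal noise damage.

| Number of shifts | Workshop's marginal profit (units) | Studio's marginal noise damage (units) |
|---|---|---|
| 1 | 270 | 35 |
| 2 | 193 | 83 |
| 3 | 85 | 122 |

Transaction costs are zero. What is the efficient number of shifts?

Bargaining reaches the level where marginal profit last exceeds marginal noise damage.
That holds through level 2 (193 ≥ 83) but not at 3 (85 < 122).

2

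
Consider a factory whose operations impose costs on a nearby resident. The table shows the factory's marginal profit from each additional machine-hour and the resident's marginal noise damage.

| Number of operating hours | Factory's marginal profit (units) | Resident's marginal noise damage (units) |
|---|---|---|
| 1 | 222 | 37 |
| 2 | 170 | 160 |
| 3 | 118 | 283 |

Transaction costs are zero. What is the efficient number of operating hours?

Bargaining reaches the level where marginal profit last exceeds marginal noise damage.
That holds through level 2 (170 ≥ 160) but not at 3 (118 < 283).

2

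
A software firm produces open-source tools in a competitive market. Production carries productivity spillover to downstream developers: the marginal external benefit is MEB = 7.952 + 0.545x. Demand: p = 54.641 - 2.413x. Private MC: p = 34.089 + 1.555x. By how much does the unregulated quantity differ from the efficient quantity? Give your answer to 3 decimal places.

Market equilibrium (private): 34.089 + 1.555x = 54.641 - 2.413x → x_m = 5.1794.
Social marginal cost = private MC − MEB = 26.137 + 1.010x.
Set SMC = demand: 26.137 + 1.010x = 54.641 - 2.413x → x* = 8.3272.
Gap = |5.1794 − 8.3272| = 3.1478.

3.148 units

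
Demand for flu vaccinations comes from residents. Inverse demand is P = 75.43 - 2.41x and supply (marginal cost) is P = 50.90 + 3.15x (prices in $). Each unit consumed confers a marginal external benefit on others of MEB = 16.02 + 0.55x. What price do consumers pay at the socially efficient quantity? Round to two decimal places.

P = $55.92

Social marginal benefit = demand + MEB = 91.45 - 1.86x.
Set SMB = MC: 91.45 - 1.86x = 50.90 + 3.15x → x* = 8.0938.
Consumer price on the demand curve at x*: 75.43 − 2.41×8.0938 = 55.9239.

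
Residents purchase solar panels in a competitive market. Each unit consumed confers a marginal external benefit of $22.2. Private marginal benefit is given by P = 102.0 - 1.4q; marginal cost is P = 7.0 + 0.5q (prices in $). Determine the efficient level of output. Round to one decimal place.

q* = 61.7

Social marginal benefit = demand + MEB = 124.2 - 1.4q.
Set SMB = MC: 124.2 - 1.4q = 7.0 + 0.5q → q* = 61.6842.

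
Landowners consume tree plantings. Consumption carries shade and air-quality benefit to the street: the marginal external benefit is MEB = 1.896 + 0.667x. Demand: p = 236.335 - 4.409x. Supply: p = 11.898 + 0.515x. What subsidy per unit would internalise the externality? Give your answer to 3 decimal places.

subsidy = 37.359 per unit

Social marginal benefit = demand + MEB = 238.231 - 3.742x.
Set SMB = MC: 238.231 - 3.742x = 11.898 + 0.515x → x* = 53.1673.
The Pigouvian subsidy equals MEB at x*: 1.896 + 0.667×53.1673 = 37.3586.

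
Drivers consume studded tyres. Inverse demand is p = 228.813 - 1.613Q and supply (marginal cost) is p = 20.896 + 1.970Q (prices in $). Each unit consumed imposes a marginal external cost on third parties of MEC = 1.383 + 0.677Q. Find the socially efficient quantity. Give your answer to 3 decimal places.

Q* = 48.482

Social marginal benefit = demand − MEC = 227.430 - 2.290Q.
Set SMB = MC: 227.430 - 2.290Q = 20.896 + 1.970Q → Q* = 48.4822.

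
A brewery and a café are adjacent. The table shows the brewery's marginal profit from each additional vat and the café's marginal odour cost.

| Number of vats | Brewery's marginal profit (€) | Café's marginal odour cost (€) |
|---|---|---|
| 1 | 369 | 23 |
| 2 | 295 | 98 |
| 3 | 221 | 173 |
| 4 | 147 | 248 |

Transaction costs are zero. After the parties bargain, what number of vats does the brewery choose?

3

Bargaining reaches the level where marginal profit last exceeds marginal odour cost.
That holds through level 3 (221 ≥ 173) but not at 4 (147 < 248).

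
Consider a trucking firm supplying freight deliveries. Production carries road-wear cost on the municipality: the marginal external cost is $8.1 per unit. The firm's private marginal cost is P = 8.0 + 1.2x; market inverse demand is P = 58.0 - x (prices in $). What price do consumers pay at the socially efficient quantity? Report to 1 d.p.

P = $39.0

Social marginal cost = private MC + MEC = 16.1 + 1.2x.
Set SMC = demand: 16.1 + 1.2x = 58.0 - x → x* = 19.0455.
Consumer price on the demand curve at x*: 58.0 − 1.0×19.0455 = 38.9545.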